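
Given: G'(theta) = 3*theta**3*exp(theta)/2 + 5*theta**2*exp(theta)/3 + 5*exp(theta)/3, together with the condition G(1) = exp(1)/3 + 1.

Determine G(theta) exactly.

G'(theta) has the shape u'v + uv' for u = 3*theta**3/2 - 17*theta**2/6 + 17*theta/3 - 4 and v = exp(theta) — it is the derivative of the product u*v.
A general antiderivative is (9*theta**3 - 17*theta**2 + 34*theta - 24)*exp(theta)/6 + C.
The condition gives C = exp(1)/3 + 1 - (exp(1)/3) = 1.
So G(theta) = 3*theta**3*exp(theta)/2 - 17*theta**2*exp(theta)/6 + 17*theta*exp(theta)/3 - 4*exp(theta) + 1.
Check: d/dtheta[3*theta**3*exp(theta)/2 - 17*theta**2*exp(theta)/6 + 17*theta*exp(theta)/3 - 4*exp(theta) + 1] = 3*theta**3*exp(theta)/2 + 5*theta**2*exp(theta)/3 + 5*exp(theta)/3 = G'(theta).

G(theta) = 3*theta**3*exp(theta)/2 - 17*theta**2*exp(theta)/6 + 17*theta*exp(theta)/3 - 4*exp(theta) + 1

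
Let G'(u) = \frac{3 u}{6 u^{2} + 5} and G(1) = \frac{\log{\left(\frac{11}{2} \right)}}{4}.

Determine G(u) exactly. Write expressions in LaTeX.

G(u) = \frac{\log{\left(3 u^{2} + \frac{5}{2} \right)}}{4}

G'(u) matches the chain-rule pattern g'(h)*h' with inner function h(u) = 3 u^{2} + \frac{5}{2}; substituting w = h(u) collapses the integral.
A general antiderivative is \frac{\log{\left(3 u^{2} + \frac{5}{2} \right)}}{4} + C.
The condition gives C = \frac{\log{\left(\frac{11}{2} \right)}}{4} - (\frac{\log{\left(\frac{11}{2} \right)}}{4}) = 0.
So G(u) = \frac{\log{\left(3 u^{2} + \frac{5}{2} \right)}}{4}.
Check: d/du[\frac{\log{\left(3 u^{2} + \frac{5}{2} \right)}}{4}] = \frac{3 u}{6 u^{2} + 5} = G'(u).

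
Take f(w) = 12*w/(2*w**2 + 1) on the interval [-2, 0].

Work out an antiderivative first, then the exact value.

Antiderivative: F(w) = 3*log(w**2 + 1/2); value = -3*log(9/2) - 3*log(2)

The substitution u = w**2 + 1/2 works: f is exactly (dF/du)*(du/dw) for that inner function.
F(w) = 3*log(w**2 + 1/2) is an antiderivative of f.
Check: d/dw[3*log(w**2 + 1/2)] = 12*w/(2*w**2 + 1) = f(w).
F(0) = -3*log(2); F(-2) = 3*log(9/2).
Integral = F(0) - F(-2) = -3*log(9/2) - 3*log(2).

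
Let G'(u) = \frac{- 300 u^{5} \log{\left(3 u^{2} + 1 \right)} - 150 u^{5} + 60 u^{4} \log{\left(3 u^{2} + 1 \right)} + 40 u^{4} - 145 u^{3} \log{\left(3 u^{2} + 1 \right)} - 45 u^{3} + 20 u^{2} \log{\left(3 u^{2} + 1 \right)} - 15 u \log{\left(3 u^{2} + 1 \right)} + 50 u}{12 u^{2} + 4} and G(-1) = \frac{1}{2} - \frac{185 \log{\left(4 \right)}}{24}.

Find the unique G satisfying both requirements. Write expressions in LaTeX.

Recognize the product-rule pattern: G'(u) = v'r + vr' with v = - \frac{25 u^{4}}{4} + \frac{5 u^{3}}{3} - \frac{15 u^{2}}{8} + \frac{25}{12}, r = \log{\left(3 u^{2} + 1 \right)}, so integration by parts undoes it.
A general antiderivative is - \frac{5 \left(5 u^{4} - \frac{4 u^{3}}{3} + \frac{3 u^{2}}{2} - \frac{5}{3}\right) \log{\left(3 u^{2} + 1 \right)}}{4} + C.
The condition gives C = \frac{1}{2} - \frac{185 \log{\left(4 \right)}}{24} - (- \frac{185 \log{\left(4 \right)}}{24}) = \frac{1}{2}.
So G(u) = - \frac{25 u^{4} \log{\left(3 u^{2} + 1 \right)}}{4} + \frac{5 u^{3} \log{\left(3 u^{2} + 1 \right)}}{3} - \frac{15 u^{2} \log{\left(3 u^{2} + 1 \right)}}{8} + \frac{25 \log{\left(3 u^{2} + 1 \right)}}{12} + \frac{1}{2}.
Check: d/du[- \frac{25 u^{4} \log{\left(3 u^{2} + 1 \right)}}{4} + \frac{5 u^{3} \log{\left(3 u^{2} + 1 \right)}}{3} - \frac{15 u^{2} \log{\left(3 u^{2} + 1 \right)}}{8} + \frac{25 \log{\left(3 u^{2} + 1 \right)}}{12} + \frac{1}{2}] = \frac{- 300 u^{5} \log{\left(3 u^{2} + 1 \right)} - 150 u^{5} + 60 u^{4} \log{\left(3 u^{2} + 1 \right)} + 40 u^{4} - 145 u^{3} \log{\left(3 u^{2} + 1 \right)} - 45 u^{3} + 20 u^{2} \log{\left(3 u^{2} + 1 \right)} - 15 u \log{\left(3 u^{2} + 1 \right)} + 50 u}{12 u^{2} + 4} = G'(u).

G(u) = - \frac{25 u^{4} \log{\left(3 u^{2} + 1 \right)}}{4} + \frac{5 u^{3} \log{\left(3 u^{2} + 1 \right)}}{3} - \frac{15 u^{2} \log{\left(3 u^{2} + 1 \right)}}{8} + \frac{25 \log{\left(3 u^{2} + 1 \right)}}{12} + \frac{1}{2}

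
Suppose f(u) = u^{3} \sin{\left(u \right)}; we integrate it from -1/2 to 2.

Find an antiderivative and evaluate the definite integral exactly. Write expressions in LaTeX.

Since d/du undoes antidifferentiation here, F'(u) = f(u) is required of F(u).
F(u) = - u^{3} \cos{\left(u \right)} + 3 u^{2} \sin{\left(u \right)} + 6 u \cos{\left(u \right)} - 6 \sin{\left(u \right)} is an antiderivative of f.
Check: d/du[- u^{3} \cos{\left(u \right)} + 3 u^{2} \sin{\left(u \right)} + 6 u \cos{\left(u \right)} - 6 \sin{\left(u \right)}] = u^{3} \sin{\left(u \right)} = f(u).
F(2) = 4 \cos{\left(2 \right)} + 6 \sin{\left(2 \right)}; F(-1/2) = - \frac{23 \cos{\left(\frac{1}{2} \right)}}{8} + \frac{21 \sin{\left(\frac{1}{2} \right)}}{4}.
Integral = F(2) - F(-1/2) = - \frac{21 \sin{\left(\frac{1}{2} \right)}}{4} + 4 \cos{\left(2 \right)} + \frac{23 \cos{\left(\frac{1}{2} \right)}}{8} + 6 \sin{\left(2 \right)}.

Antiderivative: F(u) = - u^{3} \cos{\left(u \right)} + 3 u^{2} \sin{\left(u \right)} + 6 u \cos{\left(u \right)} - 6 \sin{\left(u \right)}; value = - \frac{21 \sin{\left(\frac{1}{2} \right)}}{4} + 4 \cos{\left(2 \right)} + \frac{23 \cos{\left(\frac{1}{2} \right)}}{8} + 6 \sin{\left(2 \right)}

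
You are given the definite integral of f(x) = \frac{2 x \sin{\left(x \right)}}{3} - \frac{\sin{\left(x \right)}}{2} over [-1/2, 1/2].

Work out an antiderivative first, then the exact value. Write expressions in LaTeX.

The integrand splits into summands that can be handled one at a time.
F(x) = - \frac{2 x \cos{\left(x \right)}}{3} + \frac{2 \sin{\left(x \right)}}{3} + \frac{\cos{\left(x \right)}}{2} is an antiderivative of f.
Check: d/dx[- \frac{2 x \cos{\left(x \right)}}{3} + \frac{2 \sin{\left(x \right)}}{3} + \frac{\cos{\left(x \right)}}{2}] = \frac{2 x \sin{\left(x \right)}}{3} - \frac{\sin{\left(x \right)}}{2} = f(x).
F(1/2) = \frac{\cos{\left(\frac{1}{2} \right)}}{6} + \frac{2 \sin{\left(\frac{1}{2} \right)}}{3}; F(-1/2) = - \frac{2 \sin{\left(\frac{1}{2} \right)}}{3} + \frac{5 \cos{\left(\frac{1}{2} \right)}}{6}.
Integral = F(1/2) - F(-1/2) = - \frac{2 \cos{\left(\frac{1}{2} \right)}}{3} + \frac{4 \sin{\left(\frac{1}{2} \right)}}{3}.

Antiderivative: F(x) = - \frac{2 x \cos{\left(x \right)}}{3} + \frac{2 \sin{\left(x \right)}}{3} + \frac{\cos{\left(x \right)}}{2}; value = - \frac{2 \cos{\left(\frac{1}{2} \right)}}{3} + \frac{4 \sin{\left(\frac{1}{2} \right)}}{3}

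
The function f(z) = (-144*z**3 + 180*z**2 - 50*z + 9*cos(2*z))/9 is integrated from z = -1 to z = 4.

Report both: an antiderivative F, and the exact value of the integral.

Antiderivative: F(z) = -(2*z**2 - 5*z/3)**2 + sin(2*z)/2; value = -1885/3 + sin(2)/2 + sin(8)/2

A first test for any F(z): its z-derivative must equal f(z) identically.
F(z) = -(2*z**2 - 5*z/3)**2 + sin(2*z)/2 is an antiderivative of f.
Check: d/dz[-(2*z**2 - 5*z/3)**2 + sin(2*z)/2] = -16*z**3 + 20*z**2 - 50*z/9 + cos(2*z), which equals f(z).
F(4) = -5776/9 + sin(8)/2; F(-1) = -121/9 - sin(2)/2.
Integral = F(4) - F(-1) = -1885/3 + sin(2)/2 + sin(8)/2.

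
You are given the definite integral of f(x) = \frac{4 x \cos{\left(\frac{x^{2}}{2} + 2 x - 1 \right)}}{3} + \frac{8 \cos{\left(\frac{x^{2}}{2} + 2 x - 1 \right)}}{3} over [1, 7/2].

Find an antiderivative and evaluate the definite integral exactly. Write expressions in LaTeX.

f matches the chain-rule pattern g'(h)*h' with inner function h(x) = \frac{x^{2}}{2} + 2 x - 1; substituting u = h(x) collapses the integral.
F(x) = \frac{4 \sin{\left(\frac{x^{2}}{2} + 2 x - 1 \right)}}{3} is an antiderivative of f.
Check: d/dx[\frac{4 \sin{\left(\frac{x^{2}}{2} + 2 x - 1 \right)}}{3}] = \frac{4 x \cos{\left(\frac{x^{2}}{2} + 2 x - 1 \right)}}{3} + \frac{8 \cos{\left(\frac{x^{2}}{2} + 2 x - 1 \right)}}{3} = f(x).
F(7/2) = \frac{4 \sin{\left(\frac{97}{8} \right)}}{3}; F(1) = \frac{4 \sin{\left(\frac{3}{2} \right)}}{3}.
Integral = F(7/2) - F(1) = - \frac{4 \sin{\left(\frac{3}{2} \right)}}{3} + \frac{4 \sin{\left(\frac{97}{8} \right)}}{3}.

Antiderivative: F(x) = \frac{4 \sin{\left(\frac{x^{2}}{2} + 2 x - 1 \right)}}{3}; value = - \frac{4 \sin{\left(\frac{3}{2} \right)}}{3} + \frac{4 \sin{\left(\frac{97}{8} \right)}}{3}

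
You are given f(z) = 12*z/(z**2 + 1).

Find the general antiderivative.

F(z) = 3*log(z**4/2 + z**2 + 1/2) + C

f matches the chain-rule pattern g'(h)*h' with inner function h(z) = z**4/2 + z**2 + 1/2; substituting u = h(z) collapses the integral.
Check: d/dz[3*log(z**4/2 + z**2 + 1/2)] = 12*z/(z**2 + 1) = f(z).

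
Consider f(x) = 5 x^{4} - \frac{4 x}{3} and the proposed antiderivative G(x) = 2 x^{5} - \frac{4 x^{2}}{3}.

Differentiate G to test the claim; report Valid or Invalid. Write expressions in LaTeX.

Invalid: d/dx[G] - f = 5 x^{4} - \frac{4 x}{3}, which is not 0.

d/dx[G] = 10 x^{4} - \frac{8 x}{3}
d/dx[G] - f(x) = 5 x^{4} - \frac{4 x}{3} != 0.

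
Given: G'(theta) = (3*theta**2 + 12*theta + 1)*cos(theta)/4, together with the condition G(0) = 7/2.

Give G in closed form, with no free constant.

G(theta) = (3*theta**2*sin(theta) + 12*theta*sin(theta) + 6*theta*cos(theta) - 5*sin(theta) + 12*cos(theta) + 2)/4

Check a candidate G(theta) by differentiating: d/dtheta[G] must match the given G'(theta).
A general antiderivative is 3*theta**2*sin(theta)/4 + 3*theta*sin(theta) + 3*theta*cos(theta)/2 - 5*sin(theta)/4 + 3*cos(theta) + C.
The condition gives C = 7/2 - (3) = 1/2.
So G(theta) = (3*theta**2*sin(theta) + 12*theta*sin(theta) + 6*theta*cos(theta) - 5*sin(theta) + 12*cos(theta) + 2)/4.
Check: d/dtheta[(3*theta**2*sin(theta) + 12*theta*sin(theta) + 6*theta*cos(theta) - 5*sin(theta) + 12*cos(theta) + 2)/4] = 3*theta**2*cos(theta)/4 + 3*theta*cos(theta) + cos(theta)/4, which equals G'(theta).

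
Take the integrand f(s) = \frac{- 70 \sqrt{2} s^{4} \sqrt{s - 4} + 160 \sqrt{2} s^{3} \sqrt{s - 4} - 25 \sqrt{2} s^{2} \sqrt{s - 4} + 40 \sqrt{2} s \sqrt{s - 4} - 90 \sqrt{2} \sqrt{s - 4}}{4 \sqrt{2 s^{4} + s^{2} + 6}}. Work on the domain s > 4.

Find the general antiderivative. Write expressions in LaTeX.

F(s) = - \frac{5 \sqrt{2} \left(s - 4\right)^{\frac{3}{2}} \sqrt{2 s^{4} + s^{2} + 6}}{2} + C

Recognize the product-rule pattern: f = u'v + uv' with u = - 5 \left(s - 4\right)^{\frac{3}{2}}, v = \sqrt{s^{4} + \frac{s^{2}}{2} + 3}, so integration by parts undoes it.
Check: d/ds[- \frac{5 \sqrt{2} \left(s - 4\right)^{\frac{3}{2}} \sqrt{2 s^{4} + s^{2} + 6}}{2}] = \frac{- 70 \sqrt{2} s^{4} \sqrt{s - 4} + 160 \sqrt{2} s^{3} \sqrt{s - 4} - 25 \sqrt{2} s^{2} \sqrt{s - 4} + 40 \sqrt{2} s \sqrt{s - 4} - 90 \sqrt{2} \sqrt{s - 4}}{4 \sqrt{2 s^{4} + s^{2} + 6}} = f(s).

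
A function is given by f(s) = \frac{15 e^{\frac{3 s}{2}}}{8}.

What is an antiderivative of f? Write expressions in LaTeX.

For F(s) to be correct the identity F'(s) - f(s) = 0 must hold.
Check: d/ds[\frac{5 e^{\frac{3 s}{2}}}{4}] = \frac{15 e^{\frac{3 s}{2}}}{8} = f(s).

An antiderivative is F(s) = \frac{5 e^{\frac{3 s}{2}}}{4}.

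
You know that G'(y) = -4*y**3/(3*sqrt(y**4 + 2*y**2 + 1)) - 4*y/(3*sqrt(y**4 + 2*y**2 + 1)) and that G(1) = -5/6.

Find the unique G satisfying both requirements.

G'(y) matches the chain-rule pattern g'(h)*h' with inner function h(y) = y**4 + 2*y**2 + 1; substituting u = h(y) collapses the integral.
A general antiderivative is -2*sqrt(y**4 + 2*y**2 + 1)/3 + C.
The condition gives C = -5/6 - (-4/3) = 1/2.
So G(y) = 1/2 - 2*sqrt(y**4 + 2*y**2 + 1)/3.
Check: d/dy[1/2 - 2*sqrt(y**4 + 2*y**2 + 1)/3] = (-4*y**3 - 4*y)/(3*sqrt(y**4 + 2*y**2 + 1)), which equals G'(y).

G(y) = 1/2 - 2*sqrt(y**4 + 2*y**2 + 1)/3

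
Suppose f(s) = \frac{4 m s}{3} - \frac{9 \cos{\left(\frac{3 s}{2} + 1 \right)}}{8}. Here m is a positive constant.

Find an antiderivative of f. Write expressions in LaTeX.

Integrate term by term and add the pieces.
Check: d/ds[\frac{2 m s^{2}}{3} - \frac{3 \sin{\left(\frac{3 s}{2} + 1 \right)}}{4}] = \frac{4 m s}{3} - \frac{9 \cos{\left(\frac{3 s}{2} + 1 \right)}}{8} = f(s).

An antiderivative is F(s) = \frac{2 m s^{2}}{3} - \frac{3 \sin{\left(\frac{3 s}{2} + 1 \right)}}{4}.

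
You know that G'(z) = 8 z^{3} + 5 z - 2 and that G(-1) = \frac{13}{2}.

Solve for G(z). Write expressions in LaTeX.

G(z) = 2 z^{4} + \frac{5 z^{2}}{2} - 2 z

Integrate term by term and add the pieces.
A general antiderivative is 2 z^{4} + \frac{5 z^{2}}{2} - 2 z - \frac{1}{2} + C.
The condition gives C = \frac{13}{2} - (6) = \frac{1}{2}.
So G(z) = 2 z^{4} + \frac{5 z^{2}}{2} - 2 z.
Check: d/dz[2 z^{4} + \frac{5 z^{2}}{2} - 2 z] = 8 z^{3} + 5 z - 2 = G'(z).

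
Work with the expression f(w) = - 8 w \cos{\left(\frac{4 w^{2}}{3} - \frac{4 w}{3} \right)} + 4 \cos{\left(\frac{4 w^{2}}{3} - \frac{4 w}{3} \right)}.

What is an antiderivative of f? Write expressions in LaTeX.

f matches the chain-rule pattern g'(h)*h' with inner function h(w) = \frac{4 w^{2}}{3} - \frac{4 w}{3}; substituting u = h(w) collapses the integral.
Check: d/dw[- 3 \sin{\left(\frac{4 w^{2}}{3} - \frac{4 w}{3} \right)}] = - 8 w \cos{\left(\frac{4 w^{2}}{3} - \frac{4 w}{3} \right)} + 4 \cos{\left(\frac{4 w^{2}}{3} - \frac{4 w}{3} \right)} = f(w).

An antiderivative is F(w) = - 3 \sin{\left(\frac{4 w^{2}}{3} - \frac{4 w}{3} \right)}.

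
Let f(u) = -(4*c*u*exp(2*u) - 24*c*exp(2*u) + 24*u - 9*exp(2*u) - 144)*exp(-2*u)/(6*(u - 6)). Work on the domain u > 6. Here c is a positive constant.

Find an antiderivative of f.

An antiderivative is F(u) = (-4*c*u*exp(2*u) + 9*exp(2*u)*log(u - 6) + 12)*exp(-2*u)/6.

A first test for any F(u): its u-derivative must equal f(u) identically.
Check: d/du[(-4*c*u*exp(2*u) + 9*exp(2*u)*log(u - 6) + 12)*exp(-2*u)/6] = (-4*c*u*exp(2*u) + 24*c*exp(2*u) - 24*u + 9*exp(2*u) + 144)/(6*u*exp(2*u) - 36*exp(2*u)), which equals f(u).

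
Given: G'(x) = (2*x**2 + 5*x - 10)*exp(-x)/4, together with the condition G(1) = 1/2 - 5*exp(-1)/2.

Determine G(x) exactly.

G'(x) has the shape u'v + uv' for u = -x**2/2 - 9*x/4 + 1/4 and v = exp(-x) — it is the derivative of the product u*v.
A general antiderivative is (-2*x**2 - 9*x + 1)*exp(-x)/4 + C.
The condition gives C = 1/2 - 5*exp(-1)/2 - (-5*exp(-1)/2) = 1/2.
So G(x) = -(2*x**2 + 9*x - 2*exp(x) - 1)*exp(-x)/4.
Check: d/dx[-(2*x**2 + 9*x - 2*exp(x) - 1)*exp(-x)/4] = (2*x**2 + 5*x - 10)*exp(-x)/4 = G'(x).

G(x) = -(2*x**2 + 9*x - 2*exp(x) - 1)*exp(-x)/4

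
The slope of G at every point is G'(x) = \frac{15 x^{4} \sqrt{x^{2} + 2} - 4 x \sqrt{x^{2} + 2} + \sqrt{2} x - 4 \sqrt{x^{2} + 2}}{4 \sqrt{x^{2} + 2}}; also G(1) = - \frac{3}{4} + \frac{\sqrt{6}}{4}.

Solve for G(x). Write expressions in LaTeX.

G(x) = \frac{3 x^{5}}{4} - \frac{x^{2}}{2} - x + \frac{\sqrt{\frac{x^{2}}{2} + 1}}{2}

Any candidate G(x) must reproduce the stated G'(x) exactly.
A general antiderivative is \frac{3 x^{5}}{4} - \frac{x^{2}}{2} - x + \frac{\sqrt{\frac{x^{2}}{2} + 1}}{2} + C.
The condition gives C = - \frac{3}{4} + \frac{\sqrt{6}}{4} - (- \frac{3}{4} + \frac{\sqrt{6}}{4}) = 0.
So G(x) = \frac{3 x^{5}}{4} - \frac{x^{2}}{2} - x + \frac{\sqrt{\frac{x^{2}}{2} + 1}}{2}.
Check: d/dx[\frac{3 x^{5}}{4} - \frac{x^{2}}{2} - x + \frac{\sqrt{\frac{x^{2}}{2} + 1}}{2}] = \frac{15 x^{4} \sqrt{x^{2} + 2} - 4 x \sqrt{x^{2} + 2} + \sqrt{2} x - 4 \sqrt{x^{2} + 2}}{4 \sqrt{x^{2} + 2}} = G'(x).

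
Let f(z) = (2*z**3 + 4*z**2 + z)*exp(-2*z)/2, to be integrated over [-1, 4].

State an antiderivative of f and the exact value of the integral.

Antiderivative: F(z) = -(z + 2)*(2*z**2 + 3*z + 2)*exp(-2*z)/4; value = -69*exp(-8) + exp(2)/4

Recognize the product-rule pattern: f = u'v + uv' with u = -z**3/2 - 7*z**2/4 - 2*z - 1, v = exp(-2*z), so integration by parts undoes it.
F(z) = -(z + 2)*(2*z**2 + 3*z + 2)*exp(-2*z)/4 is an antiderivative of f.
Check: d/dz[-(z + 2)*(2*z**2 + 3*z + 2)*exp(-2*z)/4] = (2*z**3 + 4*z**2 + z)*exp(-2*z)/2 = f(z).
F(4) = -69*exp(-8); F(-1) = -exp(2)/4.
Integral = F(4) - F(-1) = -69*exp(-8) + exp(2)/4.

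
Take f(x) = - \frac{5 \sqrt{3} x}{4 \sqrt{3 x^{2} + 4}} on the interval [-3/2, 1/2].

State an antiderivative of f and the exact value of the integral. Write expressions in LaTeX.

The substitution u = x^{2} + \frac{4}{3} works: f is exactly (dF/du)*(du/dx) for that inner function.
F(x) = - \frac{5 \sqrt{3} \sqrt{3 x^{2} + 4}}{12} is an antiderivative of f.
Check: d/dx[- \frac{5 \sqrt{3} \sqrt{3 x^{2} + 4}}{12}] = - \frac{5 \sqrt{3} x}{4 \sqrt{3 x^{2} + 4}} = f(x).
F(1/2) = - \frac{5 \sqrt{57}}{24}; F(-3/2) = - \frac{5 \sqrt{129}}{24}.
Integral = F(1/2) - F(-3/2) = - \frac{5 \sqrt{57}}{24} + \frac{5 \sqrt{129}}{24}.

Antiderivative: F(x) = - \frac{5 \sqrt{3} \sqrt{3 x^{2} + 4}}{12}; value = - \frac{5 \sqrt{57}}{24} + \frac{5 \sqrt{129}}{24}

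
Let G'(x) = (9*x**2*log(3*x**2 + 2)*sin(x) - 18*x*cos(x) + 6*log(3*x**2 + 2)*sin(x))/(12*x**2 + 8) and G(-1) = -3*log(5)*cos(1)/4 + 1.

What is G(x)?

Recognize the product-rule pattern: G'(x) = u'v + uv' with u = -3*cos(x)/4, v = log(3*x**2 + 2), so integration by parts undoes it.
A general antiderivative is -3*log(3*x**2 + 2)*cos(x)/4 + C.
The condition gives C = -3*log(5)*cos(1)/4 + 1 - (-3*log(5)*cos(1)/4) = 1.
So G(x) = -3*log(3*x**2 + 2)*cos(x)/4 + 1.
Check: d/dx[-3*log(3*x**2 + 2)*cos(x)/4 + 1] = (9*x**2*log(3*x**2 + 2)*sin(x) - 18*x*cos(x) + 6*log(3*x**2 + 2)*sin(x))/(12*x**2 + 8) = G'(x).

G(x) = -3*log(3*x**2 + 2)*cos(x)/4 + 1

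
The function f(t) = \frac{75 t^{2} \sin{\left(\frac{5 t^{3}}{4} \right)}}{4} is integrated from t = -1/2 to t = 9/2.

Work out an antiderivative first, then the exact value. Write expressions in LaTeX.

Antiderivative: F(t) = - 5 \cos{\left(\frac{5 t^{3}}{4} \right)}; value = - 5 \cos{\left(\frac{3645}{32} \right)} + 5 \cos{\left(\frac{5}{32} \right)}

f matches the chain-rule pattern g'(h)*h' with inner function h(t) = \frac{5 t^{3}}{4}; substituting u = h(t) collapses the integral.
F(t) = - 5 \cos{\left(\frac{5 t^{3}}{4} \right)} is an antiderivative of f.
Check: d/dt[- 5 \cos{\left(\frac{5 t^{3}}{4} \right)}] = \frac{75 t^{2} \sin{\left(\frac{5 t^{3}}{4} \right)}}{4} = f(t).
F(9/2) = - 5 \cos{\left(\frac{3645}{32} \right)}; F(-1/2) = - 5 \cos{\left(\frac{5}{32} \right)}.
Integral = F(9/2) - F(-1/2) = - 5 \cos{\left(\frac{3645}{32} \right)} + 5 \cos{\left(\frac{5}{32} \right)}.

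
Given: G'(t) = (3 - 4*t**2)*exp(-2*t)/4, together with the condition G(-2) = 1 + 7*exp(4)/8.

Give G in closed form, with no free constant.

Recognize the product-rule pattern: G'(t) = u'v + uv' with u = t**2/2 + t/2 - 1/8, v = exp(-2*t), so integration by parts undoes it.
A general antiderivative is (4*t**2 + 4*t - 1)*exp(-2*t)/8 + C.
The condition gives C = 1 + 7*exp(4)/8 - (7*exp(4)/8) = 1.
So G(t) = t**2*exp(-2*t)/2 + t*exp(-2*t)/2 + 1 - exp(-2*t)/8.
Check: d/dt[t**2*exp(-2*t)/2 + t*exp(-2*t)/2 + 1 - exp(-2*t)/8] = (3 - 4*t**2)*exp(-2*t)/4 = G'(t).

G(t) = t**2*exp(-2*t)/2 + t*exp(-2*t)/2 + 1 - exp(-2*t)/8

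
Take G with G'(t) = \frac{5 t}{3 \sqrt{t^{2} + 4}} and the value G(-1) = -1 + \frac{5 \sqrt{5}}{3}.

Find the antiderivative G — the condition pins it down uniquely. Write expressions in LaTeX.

G'(t) matches the chain-rule pattern g'(h)*h' with inner function h(t) = t^{2} + 4; substituting u = h(t) collapses the integral.
A general antiderivative is \frac{5 \sqrt{t^{2} + 4}}{3} + C.
The condition gives C = -1 + \frac{5 \sqrt{5}}{3} - (\frac{5 \sqrt{5}}{3}) = -1.
So G(t) = \frac{5 \sqrt{t^{2} + 4}}{3} - 1.
Check: d/dt[\frac{5 \sqrt{t^{2} + 4}}{3} - 1] = \frac{5 t}{3 \sqrt{t^{2} + 4}} = G'(t).

G(t) = \frac{5 \sqrt{t^{2} + 4}}{3} - 1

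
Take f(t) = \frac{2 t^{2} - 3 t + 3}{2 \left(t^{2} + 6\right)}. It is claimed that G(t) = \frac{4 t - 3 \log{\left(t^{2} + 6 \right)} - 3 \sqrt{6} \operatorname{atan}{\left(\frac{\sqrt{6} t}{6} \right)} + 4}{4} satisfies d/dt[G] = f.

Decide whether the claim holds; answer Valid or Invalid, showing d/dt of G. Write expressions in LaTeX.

Valid - differentiating G returns exactly f.

d/dt[G] = \frac{2 t^{2} - 3 t + 3}{2 t^{2} + 12}
This equals f(t) exactly, so the claim holds.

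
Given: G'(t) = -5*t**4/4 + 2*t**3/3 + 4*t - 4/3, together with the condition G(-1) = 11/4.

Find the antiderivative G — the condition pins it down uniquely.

The integrand splits into summands that can be handled one at a time.
A general antiderivative is -t**5/4 + t**4/6 + 2*t**2 - 4*t/3 + C.
The condition gives C = 11/4 - (15/4) = -1.
So G(t) = -(3*t**5 - 2*t**4 - 24*t**2 + 16*t + 12)/12.
Check: d/dt[-(3*t**5 - 2*t**4 - 24*t**2 + 16*t + 12)/12] = -5*t**4/4 + 2*t**3/3 + 4*t - 4/3 = G'(t).

G(t) = -(3*t**5 - 2*t**4 - 24*t**2 + 16*t + 12)/12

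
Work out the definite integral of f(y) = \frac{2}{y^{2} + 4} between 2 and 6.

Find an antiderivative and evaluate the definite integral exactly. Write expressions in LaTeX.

Antiderivative: F(y) = \operatorname{atan}{\left(\frac{y}{2} \right)}; value = - \frac{\pi}{4} + \operatorname{atan}{\left(3 \right)}

Whatever form F(y) takes, F'(y) = f(y) is non-negotiable.
F(y) = \operatorname{atan}{\left(\frac{y}{2} \right)} is an antiderivative of f.
Check: d/dy[\operatorname{atan}{\left(\frac{y}{2} \right)}] = \frac{2}{y^{2} + 4} = f(y).
F(6) = \operatorname{atan}{\left(3 \right)}; F(2) = \frac{\pi}{4}.
Integral = F(6) - F(2) = - \frac{\pi}{4} + \operatorname{atan}{\left(3 \right)}.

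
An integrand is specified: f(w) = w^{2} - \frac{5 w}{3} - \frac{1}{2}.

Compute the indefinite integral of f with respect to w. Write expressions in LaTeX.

F(w) = \frac{w^{3}}{3} - \frac{5 w^{2}}{6} - \frac{w}{2} + C

Integrate term by term and add the pieces.
Check: d/dw[\frac{w^{3}}{3} - \frac{5 w^{2}}{6} - \frac{w}{2}] = w^{2} - \frac{5 w}{3} - \frac{1}{2} = f(w).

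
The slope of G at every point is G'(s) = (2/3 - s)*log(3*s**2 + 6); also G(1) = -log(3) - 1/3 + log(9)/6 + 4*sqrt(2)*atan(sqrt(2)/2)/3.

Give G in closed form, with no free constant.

A first test for any G(s): its s-derivative must equal the given G'(s).
A general antiderivative is s**2/2 - 4*s/3 + (-s**2/2 + 2*s/3)*log(3*s**2 + 6) - log(s**2 + 2) + 4*sqrt(2)*atan(sqrt(2)*s/2)/3 + C.
The condition gives C = -log(3) - 1/3 + log(9)/6 + 4*sqrt(2)*atan(sqrt(2)/2)/3 - (-log(3) - 5/6 + log(9)/6 + 4*sqrt(2)*atan(sqrt(2)/2)/3) = 1/2.
So G(s) = -s**2*log(s**2 + 2)/2 - s**2*log(3)/2 + s**2/2 + 2*s*log(s**2 + 2)/3 - 4*s/3 + 2*s*log(3)/3 - log(s**2 + 2) + 4*sqrt(2)*atan(sqrt(2)*s/2)/3 + 1/2.
Check: d/ds[-s**2*log(s**2 + 2)/2 - s**2*log(3)/2 + s**2/2 + 2*s*log(s**2 + 2)/3 - 4*s/3 + 2*s*log(3)/3 - log(s**2 + 2) + 4*sqrt(2)*atan(sqrt(2)*s/2)/3 + 1/2] = -s*log(s**2 + 2) - s*log(3) + 2*log(s**2 + 2)/3 + 2*log(3)/3, which equals G'(s).

G(s) = -s**2*log(s**2 + 2)/2 - s**2*log(3)/2 + s**2/2 + 2*s*log(s**2 + 2)/3 - 4*s/3 + 2*s*log(3)/3 - log(s**2 + 2) + 4*sqrt(2)*atan(sqrt(2)*s/2)/3 + 1/2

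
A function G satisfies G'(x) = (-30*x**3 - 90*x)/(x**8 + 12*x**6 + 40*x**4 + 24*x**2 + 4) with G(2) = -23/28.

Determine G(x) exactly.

G'(x) matches the chain-rule pattern g'(h)*h' with inner function h(x) = x**4/3 + 2*x**2 + 2/3; substituting u = h(x) collapses the integral.
A general antiderivative is 5/(2*(x**4/3 + 2*x**2 + 2/3)) + C.
The condition gives C = -23/28 - (5/28) = -1.
So G(x) = (-2*x**4 - 12*x**2 + 11)/(2*x**4 + 12*x**2 + 4).
Check: d/dx[(-2*x**4 - 12*x**2 + 11)/(2*x**4 + 12*x**2 + 4)] = (-30*x**3 - 90*x)/(x**8 + 12*x**6 + 40*x**4 + 24*x**2 + 4) = G'(x).

G(x) = (-2*x**4 - 12*x**2 + 11)/(2*x**4 + 12*x**2 + 4)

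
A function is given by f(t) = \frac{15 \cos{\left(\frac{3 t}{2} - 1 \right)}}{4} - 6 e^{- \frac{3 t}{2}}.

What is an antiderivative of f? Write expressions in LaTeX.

An antiderivative is F(t) = \frac{\left(5 e^{\frac{3 t}{2}} \sin{\left(\frac{3 t}{2} - 1 \right)} + 8\right) e^{- \frac{3 t}{2}}}{2}.

Integrate term by term and add the pieces.
Check: d/dt[\frac{\left(5 e^{\frac{3 t}{2}} \sin{\left(\frac{3 t}{2} - 1 \right)} + 8\right) e^{- \frac{3 t}{2}}}{2}] = \frac{\left(15 e^{\frac{3 t}{2}} \cos{\left(\frac{3 t}{2} - 1 \right)} - 24\right) e^{- \frac{3 t}{2}}}{4}, which equals f(t).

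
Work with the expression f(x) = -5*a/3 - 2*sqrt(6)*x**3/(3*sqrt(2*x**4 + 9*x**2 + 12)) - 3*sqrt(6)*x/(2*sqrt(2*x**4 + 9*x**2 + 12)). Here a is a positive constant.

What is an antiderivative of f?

An antiderivative is F(x) = -5*a*x/3 - sqrt(x**4/3 + 3*x**2/2 + 2).

The integrand splits into summands that can be handled one at a time.
Check: d/dx[-5*a*x/3 - sqrt(x**4/3 + 3*x**2/2 + 2)] = (-10*a*sqrt(2*x**4 + 9*x**2 + 12) - 4*sqrt(6)*x**3 - 9*sqrt(6)*x)/(6*sqrt(2*x**4 + 9*x**2 + 12)), which equals f(x).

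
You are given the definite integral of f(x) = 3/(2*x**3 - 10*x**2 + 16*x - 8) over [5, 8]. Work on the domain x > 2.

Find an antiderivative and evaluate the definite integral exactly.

The denominator factors as 2*(x - 2)**2*(x - 1); partial fractions split f into directly integrable pieces: 3/(2*(x - 1)) - 3/(2*(x - 2)) + 3/(2*(x - 2)**2).
F(x) = -3*log(x - 2)/2 + 3*log(x - 1)/2 - 3/(2*x - 4) is an antiderivative of f.
Check: d/dx[-3*log(x - 2)/2 + 3*log(x - 1)/2 - 3/(2*x - 4)] = 3/(2*x**3 - 10*x**2 + 16*x - 8) = f(x).
F(8) = -3*log(6)/2 - 1/4 + 3*log(7)/2; F(5) = -3*log(3)/2 - 1/2 + 3*log(4)/2.
Integral = F(8) - F(5) = -3*log(6)/2 - 3*log(4)/2 + 1/4 + 3*log(3)/2 + 3*log(7)/2.

Antiderivative: F(x) = -3*log(x - 2)/2 + 3*log(x - 1)/2 - 3/(2*x - 4); value = -3*log(6)/2 - 3*log(4)/2 + 1/4 + 3*log(3)/2 + 3*log(7)/2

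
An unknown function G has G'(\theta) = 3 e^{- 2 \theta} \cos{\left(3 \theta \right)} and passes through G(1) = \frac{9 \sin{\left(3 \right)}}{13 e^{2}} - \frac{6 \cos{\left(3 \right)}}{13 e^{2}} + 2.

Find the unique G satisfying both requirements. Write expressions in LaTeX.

G(\theta) = 2 + \frac{9 e^{- 2 \theta} \sin{\left(3 \theta \right)}}{13} - \frac{6 e^{- 2 \theta} \cos{\left(3 \theta \right)}}{13}

A candidate passes only if d/d\theta[G] lands on the given G'(\theta) exactly.
A general antiderivative is \frac{9 e^{- 2 \theta} \sin{\left(3 \theta \right)}}{13} - \frac{6 e^{- 2 \theta} \cos{\left(3 \theta \right)}}{13} + C.
The condition gives C = \frac{9 \sin{\left(3 \right)}}{13 e^{2}} - \frac{6 \cos{\left(3 \right)}}{13 e^{2}} + 2 - (\frac{9 \sin{\left(3 \right)}}{13 e^{2}} - \frac{6 \cos{\left(3 \right)}}{13 e^{2}}) = 2.
So G(\theta) = 2 + \frac{9 e^{- 2 \theta} \sin{\left(3 \theta \right)}}{13} - \frac{6 e^{- 2 \theta} \cos{\left(3 \theta \right)}}{13}.
Check: d/d\theta[2 + \frac{9 e^{- 2 \theta} \sin{\left(3 \theta \right)}}{13} - \frac{6 e^{- 2 \theta} \cos{\left(3 \theta \right)}}{13}] = 3 e^{- 2 \theta} \cos{\left(3 \theta \right)} = G'(\theta).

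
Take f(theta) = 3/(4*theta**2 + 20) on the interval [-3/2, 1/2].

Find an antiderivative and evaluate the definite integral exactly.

Antiderivative: F(theta) = 3*sqrt(5)*atan(sqrt(5)*theta/5)/20; value = 3*sqrt(5)*atan(sqrt(5)/10)/20 + 3*sqrt(5)*atan(3*sqrt(5)/10)/20

Recover f(theta) by differentiating a candidate F(theta); any mismatch rules it out.
F(theta) = 3*sqrt(5)*atan(sqrt(5)*theta/5)/20 is an antiderivative of f.
Check: d/dtheta[3*sqrt(5)*atan(sqrt(5)*theta/5)/20] = 3/(4*theta**2 + 20) = f(theta).
F(1/2) = 3*sqrt(5)*atan(sqrt(5)/10)/20; F(-3/2) = -3*sqrt(5)*atan(3*sqrt(5)/10)/20.
Integral = F(1/2) - F(-3/2) = 3*sqrt(5)*atan(sqrt(5)/10)/20 + 3*sqrt(5)*atan(3*sqrt(5)/10)/20.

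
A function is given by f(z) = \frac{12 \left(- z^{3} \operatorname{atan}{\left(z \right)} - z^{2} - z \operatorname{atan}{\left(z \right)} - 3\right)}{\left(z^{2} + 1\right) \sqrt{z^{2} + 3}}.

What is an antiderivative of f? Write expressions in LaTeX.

Recognize the product-rule pattern: f = u'v + uv' with u = - 12 \sqrt{z^{2} + 3}, v = \operatorname{atan}{\left(z \right)}, so integration by parts undoes it.
Check: d/dz[- 12 \sqrt{z^{2} + 3} \operatorname{atan}{\left(z \right)}] = \frac{- 12 z^{3} \operatorname{atan}{\left(z \right)} - 12 z^{2} - 12 z \operatorname{atan}{\left(z \right)} - 36}{z^{2} \sqrt{z^{2} + 3} + \sqrt{z^{2} + 3}}, which equals f(z).

An antiderivative is F(z) = - 12 \sqrt{z^{2} + 3} \operatorname{atan}{\left(z \right)}.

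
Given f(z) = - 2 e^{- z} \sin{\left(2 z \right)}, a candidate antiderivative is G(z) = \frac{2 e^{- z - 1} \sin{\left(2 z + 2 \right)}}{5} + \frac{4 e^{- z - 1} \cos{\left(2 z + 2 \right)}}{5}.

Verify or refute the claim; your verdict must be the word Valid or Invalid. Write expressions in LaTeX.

d/dz[G] = - \frac{2 e^{- z} \sin{\left(2 z + 2 \right)}}{e}
d/dz[G] - f(z) = \frac{\left(2 e \sin{\left(2 z \right)} - 2 \sin{\left(2 z + 2 \right)}\right) e^{- z}}{e} != 0.

Invalid: d/dz[G] - f = \frac{\left(2 e \sin{\left(2 z \right)} - 2 \sin{\left(2 z + 2 \right)}\right) e^{- z}}{e}, which is not 0.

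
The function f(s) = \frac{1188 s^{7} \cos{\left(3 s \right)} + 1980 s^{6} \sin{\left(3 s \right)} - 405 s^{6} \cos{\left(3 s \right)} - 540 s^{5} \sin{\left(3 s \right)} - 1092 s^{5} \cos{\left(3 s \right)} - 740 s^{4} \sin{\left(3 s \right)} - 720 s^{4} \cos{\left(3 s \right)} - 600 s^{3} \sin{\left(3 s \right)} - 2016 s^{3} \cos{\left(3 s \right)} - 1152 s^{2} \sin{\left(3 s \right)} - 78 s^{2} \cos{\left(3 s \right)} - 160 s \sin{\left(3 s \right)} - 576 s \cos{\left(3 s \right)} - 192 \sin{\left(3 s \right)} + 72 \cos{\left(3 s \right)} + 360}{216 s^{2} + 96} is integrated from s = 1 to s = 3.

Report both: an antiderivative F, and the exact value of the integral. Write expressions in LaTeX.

Antiderivative: F(s) = \frac{11 s^{5} \sin{\left(3 s \right)}}{6} - \frac{5 s^{4} \sin{\left(3 s \right)}}{8} - \frac{5 s^{3} \sin{\left(3 s \right)}}{2} - \frac{5 s^{2} \sin{\left(3 s \right)}}{6} - 2 s \sin{\left(3 s \right)} + \frac{\sin{\left(3 s \right)}}{4} + \frac{5 \operatorname{atan}{\left(\frac{3 s}{2} \right)}}{2}; value = - \frac{5 \operatorname{atan}{\left(\frac{3}{2} \right)}}{2} + \frac{31 \sin{\left(3 \right)}}{8} + \frac{5 \operatorname{atan}{\left(\frac{9}{2} \right)}}{2} + \frac{2513 \sin{\left(9 \right)}}{8}

Differentiate the proposed F(s) back; it has to land on f(s) exactly.
F(s) = \frac{11 s^{5} \sin{\left(3 s \right)}}{6} - \frac{5 s^{4} \sin{\left(3 s \right)}}{8} - \frac{5 s^{3} \sin{\left(3 s \right)}}{2} - \frac{5 s^{2} \sin{\left(3 s \right)}}{6} - 2 s \sin{\left(3 s \right)} + \frac{\sin{\left(3 s \right)}}{4} + \frac{5 \operatorname{atan}{\left(\frac{3 s}{2} \right)}}{2} is an antiderivative of f.
Check: d/ds[\frac{11 s^{5} \sin{\left(3 s \right)}}{6} - \frac{5 s^{4} \sin{\left(3 s \right)}}{8} - \frac{5 s^{3} \sin{\left(3 s \right)}}{2} - \frac{5 s^{2} \sin{\left(3 s \right)}}{6} - 2 s \sin{\left(3 s \right)} + \frac{\sin{\left(3 s \right)}}{4} + \frac{5 \operatorname{atan}{\left(\frac{3 s}{2} \right)}}{2}] = \frac{1188 s^{7} \cos{\left(3 s \right)} + 1980 s^{6} \sin{\left(3 s \right)} - 405 s^{6} \cos{\left(3 s \right)} - 540 s^{5} \sin{\left(3 s \right)} - 1092 s^{5} \cos{\left(3 s \right)} - 740 s^{4} \sin{\left(3 s \right)} - 720 s^{4} \cos{\left(3 s \right)} - 600 s^{3} \sin{\left(3 s \right)} - 2016 s^{3} \cos{\left(3 s \right)} - 1152 s^{2} \sin{\left(3 s \right)} - 78 s^{2} \cos{\left(3 s \right)} - 160 s \sin{\left(3 s \right)} - 576 s \cos{\left(3 s \right)} - 192 \sin{\left(3 s \right)} + 72 \cos{\left(3 s \right)} + 360}{216 s^{2} + 96} = f(s).
F(3) = \frac{5 \operatorname{atan}{\left(\frac{9}{2} \right)}}{2} + \frac{2513 \sin{\left(9 \right)}}{8}; F(1) = - \frac{31 \sin{\left(3 \right)}}{8} + \frac{5 \operatorname{atan}{\left(\frac{3}{2} \right)}}{2}.
Integral = F(3) - F(1) = - \frac{5 \operatorname{atan}{\left(\frac{3}{2} \right)}}{2} + \frac{31 \sin{\left(3 \right)}}{8} + \frac{5 \operatorname{atan}{\left(\frac{9}{2} \right)}}{2} + \frac{2513 \sin{\left(9 \right)}}{8}.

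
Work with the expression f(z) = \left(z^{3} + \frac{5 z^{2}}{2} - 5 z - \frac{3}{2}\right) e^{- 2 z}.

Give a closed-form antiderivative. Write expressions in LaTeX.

An antiderivative is F(z) = \frac{\left(- z^{3} - 4 z^{2} + z + 2\right) e^{- 2 z}}{2}.

f has the shape u'v + uv' for u = - \frac{z^{3}}{2} - 2 z^{2} + \frac{z}{2} + 1 and v = e^{- 2 z} — it is the derivative of the product u*v.
Check: d/dz[\frac{\left(- z^{3} - 4 z^{2} + z + 2\right) e^{- 2 z}}{2}] = \frac{\left(2 z^{3} + 5 z^{2} - 10 z - 3\right) e^{- 2 z}}{2}, which equals f(z).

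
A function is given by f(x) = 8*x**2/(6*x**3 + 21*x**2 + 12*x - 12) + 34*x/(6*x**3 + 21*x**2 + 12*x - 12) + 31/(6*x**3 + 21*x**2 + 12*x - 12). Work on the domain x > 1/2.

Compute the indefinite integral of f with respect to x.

F(x) = (4*x*log(2*x - 1) + 8*log(2*x - 1) - 1)/(3*(x + 2)) + C

Integrate term by term and add the pieces.
Check: d/dx[(4*x*log(2*x - 1) + 8*log(2*x - 1) - 1)/(3*(x + 2))] = (8*x**2 + 34*x + 31)/(6*x**3 + 21*x**2 + 12*x - 12), which equals f(x).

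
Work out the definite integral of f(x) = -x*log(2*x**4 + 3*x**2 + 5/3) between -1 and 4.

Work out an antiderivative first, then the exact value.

Whatever form F(x) takes, F'(x) = f(x) is non-negotiable.
F(x) = -x**2*log(2*x**4 + 3*x**2 + 5/3)/2 + x**2 - 3*log(x**4 + 3*x**2/2 + 5/6)/8 - sqrt(39)*atan(4*sqrt(39)*x**2/13 + 3*sqrt(39)/13)/12 is an antiderivative of f.
Check: d/dx[-x**2*log(2*x**4 + 3*x**2 + 5/3)/2 + x**2 - 3*log(x**4 + 3*x**2/2 + 5/6)/8 - sqrt(39)*atan(4*sqrt(39)*x**2/13 + 3*sqrt(39)/13)/12] = -x*log(2*x**4 + 3*x**2 + 5/3) = f(x).
F(4) = -8*log(1685/3) - 3*log(1685/6)/8 - sqrt(39)*atan(67*sqrt(39)/13)/12 + 16; F(-1) = -log(20/3)/2 - sqrt(39)*atan(7*sqrt(39)/13)/12 - 3*log(10/3)/8 + 1.
Integral = F(4) - F(-1) = -8*log(1685/3) - 3*log(1685/6)/8 - sqrt(39)*atan(67*sqrt(39)/13)/12 + 3*log(10/3)/8 + sqrt(39)*atan(7*sqrt(39)/13)/12 + log(20/3)/2 + 15.

Antiderivative: F(x) = -x**2*log(2*x**4 + 3*x**2 + 5/3)/2 + x**2 - 3*log(x**4 + 3*x**2/2 + 5/6)/8 - sqrt(39)*atan(4*sqrt(39)*x**2/13 + 3*sqrt(39)/13)/12; value = -8*log(1685/3) - 3*log(1685/6)/8 - sqrt(39)*atan(67*sqrt(39)/13)/12 + 3*log(10/3)/8 + sqrt(39)*atan(7*sqrt(39)/13)/12 + log(20/3)/2 + 15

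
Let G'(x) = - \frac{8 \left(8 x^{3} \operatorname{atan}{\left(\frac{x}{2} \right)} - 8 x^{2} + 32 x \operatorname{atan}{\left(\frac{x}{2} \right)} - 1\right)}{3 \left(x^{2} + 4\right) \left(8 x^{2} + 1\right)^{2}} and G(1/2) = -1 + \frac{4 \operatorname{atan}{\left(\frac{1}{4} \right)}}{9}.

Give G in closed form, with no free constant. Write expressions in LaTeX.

G(x) = \frac{- 24 x^{2} + 4 \operatorname{atan}{\left(\frac{x}{2} \right)} - 3}{24 x^{2} + 3}

G'(x) has the shape u'v + uv' for u = \frac{2}{3 \left(4 x^{2} + \frac{1}{2}\right)} and v = \operatorname{atan}{\left(\frac{x}{2} \right)} — it is the derivative of the product u*v.
A general antiderivative is \frac{2 \operatorname{atan}{\left(\frac{x}{2} \right)}}{3 \left(4 x^{2} + \frac{1}{2}\right)} + C.
The condition gives C = -1 + \frac{4 \operatorname{atan}{\left(\frac{1}{4} \right)}}{9} - (\frac{4 \operatorname{atan}{\left(\frac{1}{4} \right)}}{9}) = -1.
So G(x) = \frac{- 24 x^{2} + 4 \operatorname{atan}{\left(\frac{x}{2} \right)} - 3}{24 x^{2} + 3}.
Check: d/dx[\frac{- 24 x^{2} + 4 \operatorname{atan}{\left(\frac{x}{2} \right)} - 3}{24 x^{2} + 3}] = \frac{- 64 x^{3} \operatorname{atan}{\left(\frac{x}{2} \right)} + 64 x^{2} - 256 x \operatorname{atan}{\left(\frac{x}{2} \right)} + 8}{192 x^{6} + 816 x^{4} + 195 x^{2} + 12}, which equals G'(x).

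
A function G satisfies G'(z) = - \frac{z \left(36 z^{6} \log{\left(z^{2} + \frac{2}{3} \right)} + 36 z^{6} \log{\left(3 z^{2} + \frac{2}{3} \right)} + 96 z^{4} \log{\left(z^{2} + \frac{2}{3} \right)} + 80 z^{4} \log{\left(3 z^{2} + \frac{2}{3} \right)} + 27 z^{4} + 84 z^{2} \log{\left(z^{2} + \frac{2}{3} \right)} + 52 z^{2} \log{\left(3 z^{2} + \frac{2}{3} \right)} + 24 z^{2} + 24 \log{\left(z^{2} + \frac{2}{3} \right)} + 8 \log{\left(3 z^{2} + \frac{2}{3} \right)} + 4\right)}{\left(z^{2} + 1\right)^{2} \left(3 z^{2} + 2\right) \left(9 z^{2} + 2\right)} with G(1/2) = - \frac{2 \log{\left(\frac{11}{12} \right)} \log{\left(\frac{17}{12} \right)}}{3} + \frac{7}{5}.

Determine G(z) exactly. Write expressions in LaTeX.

G(z) = \frac{- 4 z^{2} \log{\left(z^{2} + \frac{2}{3} \right)} \log{\left(3 z^{2} + \frac{2}{3} \right)} + 6 z^{2} - 4 \log{\left(z^{2} + \frac{2}{3} \right)} \log{\left(3 z^{2} + \frac{2}{3} \right)} + 9}{6 z^{2} + 6}

A first test for any G(z): its z-derivative must equal the given G'(z).
A general antiderivative is - \frac{2 \log{\left(z^{2} + \frac{2}{3} \right)} \log{\left(3 z^{2} + \frac{2}{3} \right)}}{3} + \frac{1}{2 z^{2} + 2} + C.
The condition gives C = - \frac{2 \log{\left(\frac{11}{12} \right)} \log{\left(\frac{17}{12} \right)}}{3} + \frac{7}{5} - (- \frac{2 \log{\left(\frac{11}{12} \right)} \log{\left(\frac{17}{12} \right)}}{3} + \frac{2}{5}) = 1.
So G(z) = \frac{- 4 z^{2} \log{\left(z^{2} + \frac{2}{3} \right)} \log{\left(3 z^{2} + \frac{2}{3} \right)} + 6 z^{2} - 4 \log{\left(z^{2} + \frac{2}{3} \right)} \log{\left(3 z^{2} + \frac{2}{3} \right)} + 9}{6 z^{2} + 6}.
Check: d/dz[\frac{- 4 z^{2} \log{\left(z^{2} + \frac{2}{3} \right)} \log{\left(3 z^{2} + \frac{2}{3} \right)} + 6 z^{2} - 4 \log{\left(z^{2} + \frac{2}{3} \right)} \log{\left(3 z^{2} + \frac{2}{3} \right)} + 9}{6 z^{2} + 6}] = \frac{- 36 z^{7} \log{\left(z^{2} + \frac{2}{3} \right)} - 36 z^{7} \log{\left(3 z^{2} + \frac{2}{3} \right)} - 96 z^{5} \log{\left(z^{2} + \frac{2}{3} \right)} - 80 z^{5} \log{\left(3 z^{2} + \frac{2}{3} \right)} - 27 z^{5} - 84 z^{3} \log{\left(z^{2} + \frac{2}{3} \right)} - 52 z^{3} \log{\left(3 z^{2} + \frac{2}{3} \right)} - 24 z^{3} - 24 z \log{\left(z^{2} + \frac{2}{3} \right)} - 8 z \log{\left(3 z^{2} + \frac{2}{3} \right)} - 4 z}{27 z^{8} + 78 z^{6} + 79 z^{4} + 32 z^{2} + 4}, which equals G'(z).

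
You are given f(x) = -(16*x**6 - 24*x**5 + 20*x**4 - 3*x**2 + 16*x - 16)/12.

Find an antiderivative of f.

An antiderivative is F(x) = -4*x**7/21 + x**6/3 - x**5/3 + x**3/12 - 2*x**2/3 + 4*x/3.

Whatever form F(x) takes, F'(x) = f(x) is non-negotiable.
Check: d/dx[-4*x**7/21 + x**6/3 - x**5/3 + x**3/12 - 2*x**2/3 + 4*x/3] = -4*x**6/3 + 2*x**5 - 5*x**4/3 + x**2/4 - 4*x/3 + 4/3, which equals f(x).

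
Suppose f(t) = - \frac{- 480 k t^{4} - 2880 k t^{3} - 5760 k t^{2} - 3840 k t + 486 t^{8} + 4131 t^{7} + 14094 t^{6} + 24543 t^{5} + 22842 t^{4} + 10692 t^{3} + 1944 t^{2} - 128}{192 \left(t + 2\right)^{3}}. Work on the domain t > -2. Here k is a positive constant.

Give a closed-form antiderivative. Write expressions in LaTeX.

An antiderivative is F(t) = - \frac{- 240 k t^{4} - 960 k t^{3} - 960 k t^{2} + 81 t^{8} + 567 t^{7} + 1539 t^{6} + 2025 t^{5} + 1296 t^{4} + 324 t^{3} + 64}{192 \left(t + 2\right)^{2}}.

Differentiate the proposed F(t) back; it has to land on f(t) exactly.
Check: d/dt[- \frac{- 240 k t^{4} - 960 k t^{3} - 960 k t^{2} + 81 t^{8} + 567 t^{7} + 1539 t^{6} + 2025 t^{5} + 1296 t^{4} + 324 t^{3} + 64}{192 \left(t + 2\right)^{2}}] = \frac{480 k t^{4} + 2880 k t^{3} + 5760 k t^{2} + 3840 k t - 486 t^{8} - 4131 t^{7} - 14094 t^{6} - 24543 t^{5} - 22842 t^{4} - 10692 t^{3} - 1944 t^{2} + 128}{192 t^{3} + 1152 t^{2} + 2304 t + 1536}, which equals f(t).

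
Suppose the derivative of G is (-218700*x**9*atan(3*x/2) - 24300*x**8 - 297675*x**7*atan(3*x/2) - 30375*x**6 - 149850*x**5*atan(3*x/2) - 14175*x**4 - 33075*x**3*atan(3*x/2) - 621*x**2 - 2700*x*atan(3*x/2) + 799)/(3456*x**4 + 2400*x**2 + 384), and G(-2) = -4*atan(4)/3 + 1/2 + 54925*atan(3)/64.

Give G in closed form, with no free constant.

G(x) = -(2025*x**6*atan(3*x/2) + 2025*x**4*atan(3*x/2) + 675*x**2*atan(3*x/2) + 75*atan(3*x/2) - 256*atan(2*x) - 96)/192

Whatever form G(x) takes, its d/dx must return the stated G'(x).
A general antiderivative is 25*(-3*x**2/2 - 1/2)**3*atan(3*x/2)/8 + 4*atan(2*x)/3 + C.
The condition gives C = -4*atan(4)/3 + 1/2 + 54925*atan(3)/64 - (-4*atan(4)/3 + 54925*atan(3)/64) = 1/2.
So G(x) = -(2025*x**6*atan(3*x/2) + 2025*x**4*atan(3*x/2) + 675*x**2*atan(3*x/2) + 75*atan(3*x/2) - 256*atan(2*x) - 96)/192.
Check: d/dx[-(2025*x**6*atan(3*x/2) + 2025*x**4*atan(3*x/2) + 675*x**2*atan(3*x/2) + 75*atan(3*x/2) - 256*atan(2*x) - 96)/192] = (-218700*x**9*atan(3*x/2) - 24300*x**8 - 297675*x**7*atan(3*x/2) - 30375*x**6 - 149850*x**5*atan(3*x/2) - 14175*x**4 - 33075*x**3*atan(3*x/2) - 621*x**2 - 2700*x*atan(3*x/2) + 799)/(3456*x**4 + 2400*x**2 + 384) = G'(x).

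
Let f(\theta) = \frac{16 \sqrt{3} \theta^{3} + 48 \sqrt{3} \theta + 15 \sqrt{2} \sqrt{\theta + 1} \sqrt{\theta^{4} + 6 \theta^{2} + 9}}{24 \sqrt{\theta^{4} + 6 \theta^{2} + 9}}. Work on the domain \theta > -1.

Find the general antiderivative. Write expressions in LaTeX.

Whatever form F(\theta) takes, F'(\theta) = f(\theta) is non-negotiable.
Check: d/d\theta[\frac{\sqrt{3} \left(5 \sqrt{6} \theta \sqrt{\theta + 1} + 5 \sqrt{6} \sqrt{\theta + 1} + 12 \sqrt{\theta^{4} + 6 \theta^{2} + 9}\right)}{36}] = \frac{16 \sqrt{3} \theta^{3} \sqrt{\theta + 1} + 48 \sqrt{3} \theta \sqrt{\theta + 1} + 15 \sqrt{2} \theta \sqrt{\theta^{4} + 6 \theta^{2} + 9} + 15 \sqrt{2} \sqrt{\theta^{4} + 6 \theta^{2} + 9}}{24 \sqrt{\theta + 1} \sqrt{\theta^{4} + 6 \theta^{2} + 9}}, which equals f(\theta).

F(\theta) = \frac{\sqrt{3} \left(5 \sqrt{6} \theta \sqrt{\theta + 1} + 5 \sqrt{6} \sqrt{\theta + 1} + 12 \sqrt{\theta^{4} + 6 \theta^{2} + 9}\right)}{36} + C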